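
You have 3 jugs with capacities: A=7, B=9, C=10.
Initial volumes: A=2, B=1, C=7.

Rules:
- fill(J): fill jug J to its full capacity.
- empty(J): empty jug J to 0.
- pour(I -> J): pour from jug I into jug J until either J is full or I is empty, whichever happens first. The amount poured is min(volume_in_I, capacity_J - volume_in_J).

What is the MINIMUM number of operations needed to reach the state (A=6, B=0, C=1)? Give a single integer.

BFS from (A=2, B=1, C=7). One shortest path:
  1. pour(A -> C) -> (A=0 B=1 C=9)
  2. fill(A) -> (A=7 B=1 C=9)
  3. pour(A -> C) -> (A=6 B=1 C=10)
  4. empty(C) -> (A=6 B=1 C=0)
  5. pour(B -> C) -> (A=6 B=0 C=1)
Reached target in 5 moves.

Answer: 5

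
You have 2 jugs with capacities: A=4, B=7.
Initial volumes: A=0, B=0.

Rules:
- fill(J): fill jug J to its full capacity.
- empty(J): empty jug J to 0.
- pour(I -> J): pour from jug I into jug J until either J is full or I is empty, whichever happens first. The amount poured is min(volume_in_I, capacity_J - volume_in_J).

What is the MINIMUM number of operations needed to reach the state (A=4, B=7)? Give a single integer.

BFS from (A=0, B=0). One shortest path:
  1. fill(A) -> (A=4 B=0)
  2. fill(B) -> (A=4 B=7)
Reached target in 2 moves.

Answer: 2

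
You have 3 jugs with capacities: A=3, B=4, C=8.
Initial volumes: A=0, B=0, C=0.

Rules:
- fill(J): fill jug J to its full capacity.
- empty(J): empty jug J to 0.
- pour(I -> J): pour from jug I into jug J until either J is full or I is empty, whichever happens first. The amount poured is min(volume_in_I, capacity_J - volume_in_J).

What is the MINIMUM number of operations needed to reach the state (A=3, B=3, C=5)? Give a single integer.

BFS from (A=0, B=0, C=0). One shortest path:
  1. fill(A) -> (A=3 B=0 C=0)
  2. fill(C) -> (A=3 B=0 C=8)
  3. pour(A -> B) -> (A=0 B=3 C=8)
  4. pour(C -> A) -> (A=3 B=3 C=5)
Reached target in 4 moves.

Answer: 4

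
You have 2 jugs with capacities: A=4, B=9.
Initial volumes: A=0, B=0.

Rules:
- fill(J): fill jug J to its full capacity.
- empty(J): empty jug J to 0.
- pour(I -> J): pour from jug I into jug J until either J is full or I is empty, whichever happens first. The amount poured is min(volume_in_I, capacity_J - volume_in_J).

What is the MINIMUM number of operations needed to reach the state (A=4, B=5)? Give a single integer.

BFS from (A=0, B=0). One shortest path:
  1. fill(B) -> (A=0 B=9)
  2. pour(B -> A) -> (A=4 B=5)
Reached target in 2 moves.

Answer: 2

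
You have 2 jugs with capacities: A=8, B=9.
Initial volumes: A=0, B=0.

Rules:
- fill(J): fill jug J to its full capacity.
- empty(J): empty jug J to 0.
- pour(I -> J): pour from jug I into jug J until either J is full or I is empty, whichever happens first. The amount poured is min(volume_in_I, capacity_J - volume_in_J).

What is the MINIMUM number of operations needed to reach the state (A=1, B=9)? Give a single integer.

BFS from (A=0, B=0). One shortest path:
  1. fill(B) -> (A=0 B=9)
  2. pour(B -> A) -> (A=8 B=1)
  3. empty(A) -> (A=0 B=1)
  4. pour(B -> A) -> (A=1 B=0)
  5. fill(B) -> (A=1 B=9)
Reached target in 5 moves.

Answer: 5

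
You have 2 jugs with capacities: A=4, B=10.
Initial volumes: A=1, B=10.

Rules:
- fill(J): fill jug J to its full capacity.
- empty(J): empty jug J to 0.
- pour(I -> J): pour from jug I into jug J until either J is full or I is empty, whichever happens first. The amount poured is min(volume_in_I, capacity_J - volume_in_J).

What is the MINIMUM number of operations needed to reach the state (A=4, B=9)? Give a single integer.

BFS from (A=1, B=10). One shortest path:
  1. empty(B) -> (A=1 B=0)
  2. pour(A -> B) -> (A=0 B=1)
  3. fill(A) -> (A=4 B=1)
  4. pour(A -> B) -> (A=0 B=5)
  5. fill(A) -> (A=4 B=5)
  6. pour(A -> B) -> (A=0 B=9)
  7. fill(A) -> (A=4 B=9)
Reached target in 7 moves.

Answer: 7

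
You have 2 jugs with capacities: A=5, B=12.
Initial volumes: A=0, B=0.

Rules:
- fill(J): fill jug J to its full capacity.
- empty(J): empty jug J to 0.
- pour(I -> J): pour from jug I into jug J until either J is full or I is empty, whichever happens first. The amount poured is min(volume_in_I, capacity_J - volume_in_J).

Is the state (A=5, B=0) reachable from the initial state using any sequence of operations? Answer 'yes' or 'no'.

BFS from (A=0, B=0):
  1. fill(A) -> (A=5 B=0)
Target reached → yes.

Answer: yes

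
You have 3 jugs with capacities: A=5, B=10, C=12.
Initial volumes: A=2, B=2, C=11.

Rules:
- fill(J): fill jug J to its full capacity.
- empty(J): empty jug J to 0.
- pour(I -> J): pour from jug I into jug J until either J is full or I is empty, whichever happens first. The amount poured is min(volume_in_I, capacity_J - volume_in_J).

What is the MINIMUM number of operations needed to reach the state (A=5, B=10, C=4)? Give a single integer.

Answer: 3

Derivation:
BFS from (A=2, B=2, C=11). One shortest path:
  1. fill(A) -> (A=5 B=2 C=11)
  2. fill(C) -> (A=5 B=2 C=12)
  3. pour(C -> B) -> (A=5 B=10 C=4)
Reached target in 3 moves.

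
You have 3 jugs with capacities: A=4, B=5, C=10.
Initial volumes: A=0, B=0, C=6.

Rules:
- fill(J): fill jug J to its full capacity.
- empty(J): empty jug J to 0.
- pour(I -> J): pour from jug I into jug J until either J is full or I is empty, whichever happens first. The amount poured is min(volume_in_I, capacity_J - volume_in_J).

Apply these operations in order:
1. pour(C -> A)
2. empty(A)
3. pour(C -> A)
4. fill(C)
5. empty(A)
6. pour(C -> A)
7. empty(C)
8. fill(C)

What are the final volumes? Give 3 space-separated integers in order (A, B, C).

Answer: 4 0 10

Derivation:
Step 1: pour(C -> A) -> (A=4 B=0 C=2)
Step 2: empty(A) -> (A=0 B=0 C=2)
Step 3: pour(C -> A) -> (A=2 B=0 C=0)
Step 4: fill(C) -> (A=2 B=0 C=10)
Step 5: empty(A) -> (A=0 B=0 C=10)
Step 6: pour(C -> A) -> (A=4 B=0 C=6)
Step 7: empty(C) -> (A=4 B=0 C=0)
Step 8: fill(C) -> (A=4 B=0 C=10)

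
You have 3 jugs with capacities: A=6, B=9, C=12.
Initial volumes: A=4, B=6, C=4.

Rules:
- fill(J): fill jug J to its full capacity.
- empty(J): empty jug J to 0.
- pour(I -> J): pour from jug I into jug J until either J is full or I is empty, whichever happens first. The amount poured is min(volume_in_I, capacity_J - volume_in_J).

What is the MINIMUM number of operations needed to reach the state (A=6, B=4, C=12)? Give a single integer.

Answer: 2

Derivation:
BFS from (A=4, B=6, C=4). One shortest path:
  1. fill(C) -> (A=4 B=6 C=12)
  2. pour(B -> A) -> (A=6 B=4 C=12)
Reached target in 2 moves.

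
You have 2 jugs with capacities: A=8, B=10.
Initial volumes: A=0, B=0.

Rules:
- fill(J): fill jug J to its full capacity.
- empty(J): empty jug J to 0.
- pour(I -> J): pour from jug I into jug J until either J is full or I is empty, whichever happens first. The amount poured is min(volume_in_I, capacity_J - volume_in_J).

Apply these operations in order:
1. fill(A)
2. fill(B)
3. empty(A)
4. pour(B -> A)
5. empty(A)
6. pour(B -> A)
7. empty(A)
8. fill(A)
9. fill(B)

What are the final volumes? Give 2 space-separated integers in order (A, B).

Step 1: fill(A) -> (A=8 B=0)
Step 2: fill(B) -> (A=8 B=10)
Step 3: empty(A) -> (A=0 B=10)
Step 4: pour(B -> A) -> (A=8 B=2)
Step 5: empty(A) -> (A=0 B=2)
Step 6: pour(B -> A) -> (A=2 B=0)
Step 7: empty(A) -> (A=0 B=0)
Step 8: fill(A) -> (A=8 B=0)
Step 9: fill(B) -> (A=8 B=10)

Answer: 8 10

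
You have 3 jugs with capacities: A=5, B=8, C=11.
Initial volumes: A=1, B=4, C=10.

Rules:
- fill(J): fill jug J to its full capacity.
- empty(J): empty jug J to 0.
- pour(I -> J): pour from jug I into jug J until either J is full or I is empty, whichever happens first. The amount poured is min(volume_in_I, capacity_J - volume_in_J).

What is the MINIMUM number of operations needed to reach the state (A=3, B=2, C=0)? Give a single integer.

Answer: 7

Derivation:
BFS from (A=1, B=4, C=10). One shortest path:
  1. empty(A) -> (A=0 B=4 C=10)
  2. empty(B) -> (A=0 B=0 C=10)
  3. pour(C -> B) -> (A=0 B=8 C=2)
  4. pour(B -> A) -> (A=5 B=3 C=2)
  5. empty(A) -> (A=0 B=3 C=2)
  6. pour(B -> A) -> (A=3 B=0 C=2)
  7. pour(C -> B) -> (A=3 B=2 C=0)
Reached target in 7 moves.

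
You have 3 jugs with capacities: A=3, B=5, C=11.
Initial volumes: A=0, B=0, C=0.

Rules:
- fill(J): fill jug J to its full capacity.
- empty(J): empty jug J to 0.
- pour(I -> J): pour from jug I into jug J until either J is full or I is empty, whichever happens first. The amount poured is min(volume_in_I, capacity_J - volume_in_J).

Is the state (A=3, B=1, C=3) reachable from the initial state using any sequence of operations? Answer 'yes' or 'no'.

BFS from (A=0, B=0, C=0):
  1. fill(B) -> (A=0 B=5 C=0)
  2. pour(B -> A) -> (A=3 B=2 C=0)
  3. empty(A) -> (A=0 B=2 C=0)
  4. pour(B -> A) -> (A=2 B=0 C=0)
  5. fill(B) -> (A=2 B=5 C=0)
  6. pour(B -> A) -> (A=3 B=4 C=0)
  7. pour(A -> C) -> (A=0 B=4 C=3)
  8. pour(B -> A) -> (A=3 B=1 C=3)
Target reached → yes.

Answer: yes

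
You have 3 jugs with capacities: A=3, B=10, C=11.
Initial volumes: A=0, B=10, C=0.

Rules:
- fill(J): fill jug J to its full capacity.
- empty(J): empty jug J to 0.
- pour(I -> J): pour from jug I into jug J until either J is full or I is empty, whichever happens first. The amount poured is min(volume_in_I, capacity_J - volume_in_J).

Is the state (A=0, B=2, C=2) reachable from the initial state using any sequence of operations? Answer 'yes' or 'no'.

BFS from (A=0, B=10, C=0):
  1. fill(A) -> (A=3 B=10 C=0)
  2. pour(A -> C) -> (A=0 B=10 C=3)
  3. pour(B -> C) -> (A=0 B=2 C=11)
  4. pour(C -> A) -> (A=3 B=2 C=8)
  5. empty(A) -> (A=0 B=2 C=8)
  6. pour(C -> A) -> (A=3 B=2 C=5)
  7. empty(A) -> (A=0 B=2 C=5)
  8. pour(C -> A) -> (A=3 B=2 C=2)
  9. empty(A) -> (A=0 B=2 C=2)
Target reached → yes.

Answer: yes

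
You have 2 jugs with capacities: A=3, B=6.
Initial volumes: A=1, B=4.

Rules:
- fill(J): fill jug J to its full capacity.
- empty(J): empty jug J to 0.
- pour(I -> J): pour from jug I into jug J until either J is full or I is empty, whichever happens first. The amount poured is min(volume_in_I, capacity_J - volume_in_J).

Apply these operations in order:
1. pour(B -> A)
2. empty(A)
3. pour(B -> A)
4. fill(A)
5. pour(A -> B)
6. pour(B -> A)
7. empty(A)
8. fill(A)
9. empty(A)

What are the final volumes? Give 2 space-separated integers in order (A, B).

Step 1: pour(B -> A) -> (A=3 B=2)
Step 2: empty(A) -> (A=0 B=2)
Step 3: pour(B -> A) -> (A=2 B=0)
Step 4: fill(A) -> (A=3 B=0)
Step 5: pour(A -> B) -> (A=0 B=3)
Step 6: pour(B -> A) -> (A=3 B=0)
Step 7: empty(A) -> (A=0 B=0)
Step 8: fill(A) -> (A=3 B=0)
Step 9: empty(A) -> (A=0 B=0)

Answer: 0 0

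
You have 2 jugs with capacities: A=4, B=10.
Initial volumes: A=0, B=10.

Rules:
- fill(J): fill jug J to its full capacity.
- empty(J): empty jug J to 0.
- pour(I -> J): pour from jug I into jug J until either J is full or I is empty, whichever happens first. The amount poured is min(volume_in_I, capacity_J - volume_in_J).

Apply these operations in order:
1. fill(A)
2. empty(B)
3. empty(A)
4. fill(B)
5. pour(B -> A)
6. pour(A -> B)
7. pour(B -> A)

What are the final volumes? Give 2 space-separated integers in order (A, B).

Step 1: fill(A) -> (A=4 B=10)
Step 2: empty(B) -> (A=4 B=0)
Step 3: empty(A) -> (A=0 B=0)
Step 4: fill(B) -> (A=0 B=10)
Step 5: pour(B -> A) -> (A=4 B=6)
Step 6: pour(A -> B) -> (A=0 B=10)
Step 7: pour(B -> A) -> (A=4 B=6)

Answer: 4 6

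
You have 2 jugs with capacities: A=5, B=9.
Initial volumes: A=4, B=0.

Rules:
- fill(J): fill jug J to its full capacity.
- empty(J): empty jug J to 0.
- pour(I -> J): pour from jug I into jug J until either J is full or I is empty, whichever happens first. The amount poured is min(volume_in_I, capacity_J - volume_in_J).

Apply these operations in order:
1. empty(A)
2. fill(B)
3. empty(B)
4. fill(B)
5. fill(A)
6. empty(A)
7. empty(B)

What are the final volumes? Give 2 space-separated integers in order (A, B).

Step 1: empty(A) -> (A=0 B=0)
Step 2: fill(B) -> (A=0 B=9)
Step 3: empty(B) -> (A=0 B=0)
Step 4: fill(B) -> (A=0 B=9)
Step 5: fill(A) -> (A=5 B=9)
Step 6: empty(A) -> (A=0 B=9)
Step 7: empty(B) -> (A=0 B=0)

Answer: 0 0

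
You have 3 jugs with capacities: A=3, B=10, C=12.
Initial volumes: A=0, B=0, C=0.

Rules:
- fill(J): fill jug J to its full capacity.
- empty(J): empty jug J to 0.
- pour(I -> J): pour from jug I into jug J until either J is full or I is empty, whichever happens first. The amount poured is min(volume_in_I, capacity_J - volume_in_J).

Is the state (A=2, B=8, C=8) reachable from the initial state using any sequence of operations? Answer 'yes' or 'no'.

Answer: no

Derivation:
BFS explored all 374 reachable states.
Reachable set includes: (0,0,0), (0,0,1), (0,0,2), (0,0,3), (0,0,4), (0,0,5), (0,0,6), (0,0,7), (0,0,8), (0,0,9), (0,0,10), (0,0,11) ...
Target (A=2, B=8, C=8) not in reachable set → no.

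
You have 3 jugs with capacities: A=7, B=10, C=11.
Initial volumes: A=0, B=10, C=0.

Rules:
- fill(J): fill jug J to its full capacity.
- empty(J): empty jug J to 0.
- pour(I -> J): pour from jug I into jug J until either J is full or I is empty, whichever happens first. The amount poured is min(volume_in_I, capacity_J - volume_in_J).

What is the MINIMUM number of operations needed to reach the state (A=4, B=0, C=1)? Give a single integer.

BFS from (A=0, B=10, C=0). One shortest path:
  1. empty(B) -> (A=0 B=0 C=0)
  2. fill(C) -> (A=0 B=0 C=11)
  3. pour(C -> A) -> (A=7 B=0 C=4)
  4. empty(A) -> (A=0 B=0 C=4)
  5. pour(C -> A) -> (A=4 B=0 C=0)
  6. fill(C) -> (A=4 B=0 C=11)
  7. pour(C -> B) -> (A=4 B=10 C=1)
  8. empty(B) -> (A=4 B=0 C=1)
Reached target in 8 moves.

Answer: 8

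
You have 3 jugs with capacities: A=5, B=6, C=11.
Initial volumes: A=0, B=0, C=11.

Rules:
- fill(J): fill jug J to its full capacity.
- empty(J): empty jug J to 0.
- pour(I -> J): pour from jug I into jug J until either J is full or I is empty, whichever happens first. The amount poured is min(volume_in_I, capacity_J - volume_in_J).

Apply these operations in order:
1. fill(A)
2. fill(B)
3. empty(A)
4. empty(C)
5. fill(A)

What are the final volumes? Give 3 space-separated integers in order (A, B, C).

Answer: 5 6 0

Derivation:
Step 1: fill(A) -> (A=5 B=0 C=11)
Step 2: fill(B) -> (A=5 B=6 C=11)
Step 3: empty(A) -> (A=0 B=6 C=11)
Step 4: empty(C) -> (A=0 B=6 C=0)
Step 5: fill(A) -> (A=5 B=6 C=0)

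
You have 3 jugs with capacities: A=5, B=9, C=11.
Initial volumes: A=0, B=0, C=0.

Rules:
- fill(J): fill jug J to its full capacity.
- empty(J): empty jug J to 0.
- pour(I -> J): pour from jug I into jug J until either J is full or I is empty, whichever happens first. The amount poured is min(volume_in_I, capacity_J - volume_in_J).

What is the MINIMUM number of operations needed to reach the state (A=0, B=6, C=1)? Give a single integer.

Answer: 8

Derivation:
BFS from (A=0, B=0, C=0). One shortest path:
  1. fill(A) -> (A=5 B=0 C=0)
  2. fill(C) -> (A=5 B=0 C=11)
  3. pour(A -> B) -> (A=0 B=5 C=11)
  4. pour(C -> A) -> (A=5 B=5 C=6)
  5. pour(A -> B) -> (A=1 B=9 C=6)
  6. empty(B) -> (A=1 B=0 C=6)
  7. pour(C -> B) -> (A=1 B=6 C=0)
  8. pour(A -> C) -> (A=0 B=6 C=1)
Reached target in 8 moves.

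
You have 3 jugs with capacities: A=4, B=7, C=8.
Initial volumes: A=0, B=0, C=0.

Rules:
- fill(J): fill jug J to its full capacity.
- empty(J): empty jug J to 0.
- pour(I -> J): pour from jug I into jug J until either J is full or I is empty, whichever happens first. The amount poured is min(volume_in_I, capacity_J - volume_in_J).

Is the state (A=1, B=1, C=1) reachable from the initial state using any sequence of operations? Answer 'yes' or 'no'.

BFS explored all 234 reachable states.
Reachable set includes: (0,0,0), (0,0,1), (0,0,2), (0,0,3), (0,0,4), (0,0,5), (0,0,6), (0,0,7), (0,0,8), (0,1,0), (0,1,1), (0,1,2) ...
Target (A=1, B=1, C=1) not in reachable set → no.

Answer: no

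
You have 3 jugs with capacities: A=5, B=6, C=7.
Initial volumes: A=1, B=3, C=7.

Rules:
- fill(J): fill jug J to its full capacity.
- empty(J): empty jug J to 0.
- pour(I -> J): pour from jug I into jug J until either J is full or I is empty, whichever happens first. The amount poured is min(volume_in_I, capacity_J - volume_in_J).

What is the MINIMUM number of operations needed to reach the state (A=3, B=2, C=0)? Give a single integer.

BFS from (A=1, B=3, C=7). One shortest path:
  1. empty(A) -> (A=0 B=3 C=7)
  2. pour(C -> A) -> (A=5 B=3 C=2)
  3. empty(A) -> (A=0 B=3 C=2)
  4. pour(B -> A) -> (A=3 B=0 C=2)
  5. pour(C -> B) -> (A=3 B=2 C=0)
Reached target in 5 moves.

Answer: 5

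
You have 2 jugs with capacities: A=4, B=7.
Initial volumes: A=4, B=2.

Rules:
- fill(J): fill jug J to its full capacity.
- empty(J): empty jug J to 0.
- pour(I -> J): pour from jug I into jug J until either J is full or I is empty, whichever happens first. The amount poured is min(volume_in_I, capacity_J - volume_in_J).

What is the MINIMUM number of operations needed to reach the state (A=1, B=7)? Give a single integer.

BFS from (A=4, B=2). One shortest path:
  1. empty(B) -> (A=4 B=0)
  2. pour(A -> B) -> (A=0 B=4)
  3. fill(A) -> (A=4 B=4)
  4. pour(A -> B) -> (A=1 B=7)
Reached target in 4 moves.

Answer: 4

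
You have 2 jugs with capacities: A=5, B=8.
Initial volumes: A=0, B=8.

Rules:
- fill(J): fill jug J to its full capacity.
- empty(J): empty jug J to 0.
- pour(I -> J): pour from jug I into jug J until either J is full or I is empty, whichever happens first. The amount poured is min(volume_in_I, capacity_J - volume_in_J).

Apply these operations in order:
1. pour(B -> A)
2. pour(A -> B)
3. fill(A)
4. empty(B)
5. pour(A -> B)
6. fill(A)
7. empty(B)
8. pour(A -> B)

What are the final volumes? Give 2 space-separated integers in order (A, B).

Answer: 0 5

Derivation:
Step 1: pour(B -> A) -> (A=5 B=3)
Step 2: pour(A -> B) -> (A=0 B=8)
Step 3: fill(A) -> (A=5 B=8)
Step 4: empty(B) -> (A=5 B=0)
Step 5: pour(A -> B) -> (A=0 B=5)
Step 6: fill(A) -> (A=5 B=5)
Step 7: empty(B) -> (A=5 B=0)
Step 8: pour(A -> B) -> (A=0 B=5)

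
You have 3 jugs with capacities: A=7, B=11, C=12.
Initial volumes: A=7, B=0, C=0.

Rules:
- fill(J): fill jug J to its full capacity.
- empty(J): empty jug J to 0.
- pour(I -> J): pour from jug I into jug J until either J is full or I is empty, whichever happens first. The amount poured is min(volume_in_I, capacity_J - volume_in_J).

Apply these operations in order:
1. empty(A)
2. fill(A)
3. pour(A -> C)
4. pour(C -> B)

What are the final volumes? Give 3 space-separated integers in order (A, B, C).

Answer: 0 7 0

Derivation:
Step 1: empty(A) -> (A=0 B=0 C=0)
Step 2: fill(A) -> (A=7 B=0 C=0)
Step 3: pour(A -> C) -> (A=0 B=0 C=7)
Step 4: pour(C -> B) -> (A=0 B=7 C=0)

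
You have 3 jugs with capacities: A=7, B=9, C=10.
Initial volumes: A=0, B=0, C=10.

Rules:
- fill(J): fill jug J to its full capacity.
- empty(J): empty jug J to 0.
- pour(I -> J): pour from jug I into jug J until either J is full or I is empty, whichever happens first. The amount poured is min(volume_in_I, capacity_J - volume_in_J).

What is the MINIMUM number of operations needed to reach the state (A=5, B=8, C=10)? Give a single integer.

BFS from (A=0, B=0, C=10). One shortest path:
  1. fill(A) -> (A=7 B=0 C=10)
  2. fill(B) -> (A=7 B=9 C=10)
  3. empty(C) -> (A=7 B=9 C=0)
  4. pour(B -> C) -> (A=7 B=0 C=9)
  5. pour(A -> B) -> (A=0 B=7 C=9)
  6. fill(A) -> (A=7 B=7 C=9)
  7. pour(A -> B) -> (A=5 B=9 C=9)
  8. pour(B -> C) -> (A=5 B=8 C=10)
Reached target in 8 moves.

Answer: 8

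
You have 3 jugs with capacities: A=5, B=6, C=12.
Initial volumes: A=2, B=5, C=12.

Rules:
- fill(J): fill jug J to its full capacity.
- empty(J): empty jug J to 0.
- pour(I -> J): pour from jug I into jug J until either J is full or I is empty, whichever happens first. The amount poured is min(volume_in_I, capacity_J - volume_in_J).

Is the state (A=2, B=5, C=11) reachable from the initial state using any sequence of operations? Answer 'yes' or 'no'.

Answer: no

Derivation:
BFS explored all 326 reachable states.
Reachable set includes: (0,0,0), (0,0,1), (0,0,2), (0,0,3), (0,0,4), (0,0,5), (0,0,6), (0,0,7), (0,0,8), (0,0,9), (0,0,10), (0,0,11) ...
Target (A=2, B=5, C=11) not in reachable set → no.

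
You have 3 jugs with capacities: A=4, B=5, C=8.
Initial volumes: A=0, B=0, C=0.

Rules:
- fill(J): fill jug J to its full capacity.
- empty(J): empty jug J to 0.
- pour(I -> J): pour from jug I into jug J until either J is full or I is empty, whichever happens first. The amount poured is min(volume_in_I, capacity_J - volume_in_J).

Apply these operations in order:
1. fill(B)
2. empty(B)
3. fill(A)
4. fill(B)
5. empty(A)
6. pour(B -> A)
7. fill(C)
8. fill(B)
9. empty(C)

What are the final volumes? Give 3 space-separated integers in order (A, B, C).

Step 1: fill(B) -> (A=0 B=5 C=0)
Step 2: empty(B) -> (A=0 B=0 C=0)
Step 3: fill(A) -> (A=4 B=0 C=0)
Step 4: fill(B) -> (A=4 B=5 C=0)
Step 5: empty(A) -> (A=0 B=5 C=0)
Step 6: pour(B -> A) -> (A=4 B=1 C=0)
Step 7: fill(C) -> (A=4 B=1 C=8)
Step 8: fill(B) -> (A=4 B=5 C=8)
Step 9: empty(C) -> (A=4 B=5 C=0)

Answer: 4 5 0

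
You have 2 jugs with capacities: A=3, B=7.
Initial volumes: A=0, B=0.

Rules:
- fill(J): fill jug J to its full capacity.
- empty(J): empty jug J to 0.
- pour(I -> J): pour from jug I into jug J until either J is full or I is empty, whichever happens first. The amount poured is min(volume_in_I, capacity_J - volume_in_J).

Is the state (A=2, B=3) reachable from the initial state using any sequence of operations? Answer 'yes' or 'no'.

BFS explored all 20 reachable states.
Reachable set includes: (0,0), (0,1), (0,2), (0,3), (0,4), (0,5), (0,6), (0,7), (1,0), (1,7), (2,0), (2,7) ...
Target (A=2, B=3) not in reachable set → no.

Answer: no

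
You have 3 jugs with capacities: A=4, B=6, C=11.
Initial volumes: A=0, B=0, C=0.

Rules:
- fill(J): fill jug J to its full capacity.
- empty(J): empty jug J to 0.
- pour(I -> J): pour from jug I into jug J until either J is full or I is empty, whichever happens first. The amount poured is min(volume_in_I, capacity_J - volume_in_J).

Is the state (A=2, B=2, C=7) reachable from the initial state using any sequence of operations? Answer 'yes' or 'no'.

Answer: no

Derivation:
BFS explored all 270 reachable states.
Reachable set includes: (0,0,0), (0,0,1), (0,0,2), (0,0,3), (0,0,4), (0,0,5), (0,0,6), (0,0,7), (0,0,8), (0,0,9), (0,0,10), (0,0,11) ...
Target (A=2, B=2, C=7) not in reachable set → no.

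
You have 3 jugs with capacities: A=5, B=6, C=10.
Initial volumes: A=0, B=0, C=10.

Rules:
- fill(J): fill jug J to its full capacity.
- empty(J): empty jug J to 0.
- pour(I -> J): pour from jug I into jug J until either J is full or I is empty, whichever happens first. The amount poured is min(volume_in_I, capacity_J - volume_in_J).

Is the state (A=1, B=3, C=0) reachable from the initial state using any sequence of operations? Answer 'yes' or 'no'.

Answer: yes

Derivation:
BFS from (A=0, B=0, C=10):
  1. pour(C -> B) -> (A=0 B=6 C=4)
  2. pour(B -> A) -> (A=5 B=1 C=4)
  3. pour(A -> C) -> (A=0 B=1 C=9)
  4. pour(B -> A) -> (A=1 B=0 C=9)
  5. pour(C -> B) -> (A=1 B=6 C=3)
  6. empty(B) -> (A=1 B=0 C=3)
  7. pour(C -> B) -> (A=1 B=3 C=0)
Target reached → yes.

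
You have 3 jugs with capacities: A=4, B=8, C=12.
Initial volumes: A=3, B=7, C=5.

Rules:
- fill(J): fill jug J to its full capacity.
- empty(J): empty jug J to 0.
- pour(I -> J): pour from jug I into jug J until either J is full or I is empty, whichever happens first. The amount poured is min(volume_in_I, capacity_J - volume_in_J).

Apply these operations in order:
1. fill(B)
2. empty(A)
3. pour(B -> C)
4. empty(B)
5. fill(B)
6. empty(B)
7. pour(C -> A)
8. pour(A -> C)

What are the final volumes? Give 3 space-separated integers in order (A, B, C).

Step 1: fill(B) -> (A=3 B=8 C=5)
Step 2: empty(A) -> (A=0 B=8 C=5)
Step 3: pour(B -> C) -> (A=0 B=1 C=12)
Step 4: empty(B) -> (A=0 B=0 C=12)
Step 5: fill(B) -> (A=0 B=8 C=12)
Step 6: empty(B) -> (A=0 B=0 C=12)
Step 7: pour(C -> A) -> (A=4 B=0 C=8)
Step 8: pour(A -> C) -> (A=0 B=0 C=12)

Answer: 0 0 12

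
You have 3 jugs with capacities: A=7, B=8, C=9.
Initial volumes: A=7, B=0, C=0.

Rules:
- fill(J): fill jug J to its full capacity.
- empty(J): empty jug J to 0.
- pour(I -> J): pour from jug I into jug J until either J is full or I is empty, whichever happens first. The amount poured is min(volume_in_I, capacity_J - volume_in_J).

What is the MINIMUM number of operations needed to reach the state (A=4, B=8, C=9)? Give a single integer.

Answer: 6

Derivation:
BFS from (A=7, B=0, C=0). One shortest path:
  1. pour(A -> B) -> (A=0 B=7 C=0)
  2. fill(A) -> (A=7 B=7 C=0)
  3. pour(A -> B) -> (A=6 B=8 C=0)
  4. pour(A -> C) -> (A=0 B=8 C=6)
  5. fill(A) -> (A=7 B=8 C=6)
  6. pour(A -> C) -> (A=4 B=8 C=9)
Reached target in 6 moves.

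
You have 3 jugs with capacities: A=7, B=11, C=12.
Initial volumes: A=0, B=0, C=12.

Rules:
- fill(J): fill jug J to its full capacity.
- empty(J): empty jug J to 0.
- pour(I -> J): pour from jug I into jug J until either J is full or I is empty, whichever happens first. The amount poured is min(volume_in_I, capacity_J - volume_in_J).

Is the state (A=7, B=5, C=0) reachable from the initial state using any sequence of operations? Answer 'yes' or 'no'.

BFS from (A=0, B=0, C=12):
  1. pour(C -> A) -> (A=7 B=0 C=5)
  2. pour(C -> B) -> (A=7 B=5 C=0)
Target reached → yes.

Answer: yes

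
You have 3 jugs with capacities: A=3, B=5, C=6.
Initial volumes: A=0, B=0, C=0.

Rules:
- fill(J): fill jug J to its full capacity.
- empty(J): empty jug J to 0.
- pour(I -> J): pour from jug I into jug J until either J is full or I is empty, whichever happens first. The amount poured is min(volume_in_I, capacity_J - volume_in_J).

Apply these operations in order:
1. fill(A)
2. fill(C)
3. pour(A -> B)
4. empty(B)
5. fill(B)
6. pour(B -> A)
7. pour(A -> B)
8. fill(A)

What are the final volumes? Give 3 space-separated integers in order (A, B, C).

Answer: 3 5 6

Derivation:
Step 1: fill(A) -> (A=3 B=0 C=0)
Step 2: fill(C) -> (A=3 B=0 C=6)
Step 3: pour(A -> B) -> (A=0 B=3 C=6)
Step 4: empty(B) -> (A=0 B=0 C=6)
Step 5: fill(B) -> (A=0 B=5 C=6)
Step 6: pour(B -> A) -> (A=3 B=2 C=6)
Step 7: pour(A -> B) -> (A=0 B=5 C=6)
Step 8: fill(A) -> (A=3 B=5 C=6)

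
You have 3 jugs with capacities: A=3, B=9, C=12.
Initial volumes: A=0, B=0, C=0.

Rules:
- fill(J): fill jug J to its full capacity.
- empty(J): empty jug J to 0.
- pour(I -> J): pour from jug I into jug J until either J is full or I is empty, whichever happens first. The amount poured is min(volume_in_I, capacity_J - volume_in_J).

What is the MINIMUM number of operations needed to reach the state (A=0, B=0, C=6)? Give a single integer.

BFS from (A=0, B=0, C=0). One shortest path:
  1. fill(A) -> (A=3 B=0 C=0)
  2. pour(A -> C) -> (A=0 B=0 C=3)
  3. fill(A) -> (A=3 B=0 C=3)
  4. pour(A -> C) -> (A=0 B=0 C=6)
Reached target in 4 moves.

Answer: 4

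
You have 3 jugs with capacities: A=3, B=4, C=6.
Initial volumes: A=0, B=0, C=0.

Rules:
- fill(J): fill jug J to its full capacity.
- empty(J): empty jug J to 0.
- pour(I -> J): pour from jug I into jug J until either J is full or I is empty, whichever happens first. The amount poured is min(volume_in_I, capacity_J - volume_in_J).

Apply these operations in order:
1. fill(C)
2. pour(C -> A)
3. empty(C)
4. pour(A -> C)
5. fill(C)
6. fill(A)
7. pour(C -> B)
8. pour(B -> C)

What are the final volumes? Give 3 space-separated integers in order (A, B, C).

Step 1: fill(C) -> (A=0 B=0 C=6)
Step 2: pour(C -> A) -> (A=3 B=0 C=3)
Step 3: empty(C) -> (A=3 B=0 C=0)
Step 4: pour(A -> C) -> (A=0 B=0 C=3)
Step 5: fill(C) -> (A=0 B=0 C=6)
Step 6: fill(A) -> (A=3 B=0 C=6)
Step 7: pour(C -> B) -> (A=3 B=4 C=2)
Step 8: pour(B -> C) -> (A=3 B=0 C=6)

Answer: 3 0 6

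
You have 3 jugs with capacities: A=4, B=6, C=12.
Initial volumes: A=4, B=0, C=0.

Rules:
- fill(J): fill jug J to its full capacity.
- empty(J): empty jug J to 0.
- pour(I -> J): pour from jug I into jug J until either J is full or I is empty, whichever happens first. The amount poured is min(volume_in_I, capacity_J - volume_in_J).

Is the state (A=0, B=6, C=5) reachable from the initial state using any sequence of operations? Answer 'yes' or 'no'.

BFS explored all 74 reachable states.
Reachable set includes: (0,0,0), (0,0,2), (0,0,4), (0,0,6), (0,0,8), (0,0,10), (0,0,12), (0,2,0), (0,2,2), (0,2,4), (0,2,6), (0,2,8) ...
Target (A=0, B=6, C=5) not in reachable set → no.

Answer: no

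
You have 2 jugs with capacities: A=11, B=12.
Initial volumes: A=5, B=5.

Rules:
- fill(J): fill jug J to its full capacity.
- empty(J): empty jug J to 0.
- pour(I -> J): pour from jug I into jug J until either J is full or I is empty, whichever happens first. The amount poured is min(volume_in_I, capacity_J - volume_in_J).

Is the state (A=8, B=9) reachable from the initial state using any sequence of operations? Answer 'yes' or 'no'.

BFS explored all 47 reachable states.
Reachable set includes: (0,0), (0,1), (0,2), (0,3), (0,4), (0,5), (0,6), (0,7), (0,8), (0,9), (0,10), (0,11) ...
Target (A=8, B=9) not in reachable set → no.

Answer: no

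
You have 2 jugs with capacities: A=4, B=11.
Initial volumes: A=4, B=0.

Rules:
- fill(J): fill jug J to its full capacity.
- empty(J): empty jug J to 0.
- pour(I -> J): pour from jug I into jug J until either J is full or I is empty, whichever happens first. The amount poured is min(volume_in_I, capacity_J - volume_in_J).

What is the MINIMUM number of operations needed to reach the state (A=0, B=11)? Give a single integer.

BFS from (A=4, B=0). One shortest path:
  1. empty(A) -> (A=0 B=0)
  2. fill(B) -> (A=0 B=11)
Reached target in 2 moves.

Answer: 2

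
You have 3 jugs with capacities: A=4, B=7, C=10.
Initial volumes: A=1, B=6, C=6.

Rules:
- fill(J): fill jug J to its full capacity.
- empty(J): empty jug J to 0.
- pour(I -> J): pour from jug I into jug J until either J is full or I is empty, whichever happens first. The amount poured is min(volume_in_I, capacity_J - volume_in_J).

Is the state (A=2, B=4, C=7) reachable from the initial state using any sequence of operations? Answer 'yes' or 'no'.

BFS explored all 279 reachable states.
Reachable set includes: (0,0,0), (0,0,1), (0,0,2), (0,0,3), (0,0,4), (0,0,5), (0,0,6), (0,0,7), (0,0,8), (0,0,9), (0,0,10), (0,1,0) ...
Target (A=2, B=4, C=7) not in reachable set → no.

Answer: no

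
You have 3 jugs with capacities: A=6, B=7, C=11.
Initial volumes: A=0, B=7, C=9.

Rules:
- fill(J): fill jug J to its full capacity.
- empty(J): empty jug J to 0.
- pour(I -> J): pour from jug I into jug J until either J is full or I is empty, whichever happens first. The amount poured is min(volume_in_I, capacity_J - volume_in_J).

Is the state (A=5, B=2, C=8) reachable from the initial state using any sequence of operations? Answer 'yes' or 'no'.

BFS explored all 372 reachable states.
Reachable set includes: (0,0,0), (0,0,1), (0,0,2), (0,0,3), (0,0,4), (0,0,5), (0,0,6), (0,0,7), (0,0,8), (0,0,9), (0,0,10), (0,0,11) ...
Target (A=5, B=2, C=8) not in reachable set → no.

Answer: no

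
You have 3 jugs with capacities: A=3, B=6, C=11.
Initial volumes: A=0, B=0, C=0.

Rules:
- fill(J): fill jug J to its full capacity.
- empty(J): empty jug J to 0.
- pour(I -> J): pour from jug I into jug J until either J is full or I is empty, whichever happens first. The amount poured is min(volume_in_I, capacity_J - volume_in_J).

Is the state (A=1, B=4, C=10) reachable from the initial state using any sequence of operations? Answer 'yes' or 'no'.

Answer: no

Derivation:
BFS explored all 236 reachable states.
Reachable set includes: (0,0,0), (0,0,1), (0,0,2), (0,0,3), (0,0,4), (0,0,5), (0,0,6), (0,0,7), (0,0,8), (0,0,9), (0,0,10), (0,0,11) ...
Target (A=1, B=4, C=10) not in reachable set → no.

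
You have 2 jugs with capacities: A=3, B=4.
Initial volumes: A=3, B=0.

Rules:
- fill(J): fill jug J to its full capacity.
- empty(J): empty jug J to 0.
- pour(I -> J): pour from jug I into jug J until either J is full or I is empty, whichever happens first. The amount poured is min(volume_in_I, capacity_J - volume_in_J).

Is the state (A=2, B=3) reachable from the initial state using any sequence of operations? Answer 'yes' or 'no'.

BFS explored all 14 reachable states.
Reachable set includes: (0,0), (0,1), (0,2), (0,3), (0,4), (1,0), (1,4), (2,0), (2,4), (3,0), (3,1), (3,2) ...
Target (A=2, B=3) not in reachable set → no.

Answer: no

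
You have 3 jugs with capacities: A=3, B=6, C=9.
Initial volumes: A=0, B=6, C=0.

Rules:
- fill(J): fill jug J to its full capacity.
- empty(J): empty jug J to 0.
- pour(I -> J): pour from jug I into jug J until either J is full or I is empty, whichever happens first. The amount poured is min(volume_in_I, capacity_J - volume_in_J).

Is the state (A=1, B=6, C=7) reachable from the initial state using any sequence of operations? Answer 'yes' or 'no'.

BFS explored all 24 reachable states.
Reachable set includes: (0,0,0), (0,0,3), (0,0,6), (0,0,9), (0,3,0), (0,3,3), (0,3,6), (0,3,9), (0,6,0), (0,6,3), (0,6,6), (0,6,9) ...
Target (A=1, B=6, C=7) not in reachable set → no.

Answer: no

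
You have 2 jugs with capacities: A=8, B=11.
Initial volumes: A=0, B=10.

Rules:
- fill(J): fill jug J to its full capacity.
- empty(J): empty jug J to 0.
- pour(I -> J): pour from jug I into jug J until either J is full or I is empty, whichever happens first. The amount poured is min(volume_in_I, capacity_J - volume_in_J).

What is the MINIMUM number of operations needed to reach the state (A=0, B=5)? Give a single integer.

Answer: 6

Derivation:
BFS from (A=0, B=10). One shortest path:
  1. pour(B -> A) -> (A=8 B=2)
  2. empty(A) -> (A=0 B=2)
  3. pour(B -> A) -> (A=2 B=0)
  4. fill(B) -> (A=2 B=11)
  5. pour(B -> A) -> (A=8 B=5)
  6. empty(A) -> (A=0 B=5)
Reached target in 6 moves.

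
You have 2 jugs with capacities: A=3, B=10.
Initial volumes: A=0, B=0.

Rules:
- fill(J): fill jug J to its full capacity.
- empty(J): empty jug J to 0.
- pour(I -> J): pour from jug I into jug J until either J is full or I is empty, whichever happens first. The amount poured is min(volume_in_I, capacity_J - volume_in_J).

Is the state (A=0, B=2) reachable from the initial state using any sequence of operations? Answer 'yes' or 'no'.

BFS from (A=0, B=0):
  1. fill(A) -> (A=3 B=0)
  2. pour(A -> B) -> (A=0 B=3)
  3. fill(A) -> (A=3 B=3)
  4. pour(A -> B) -> (A=0 B=6)
  5. fill(A) -> (A=3 B=6)
  6. pour(A -> B) -> (A=0 B=9)
  7. fill(A) -> (A=3 B=9)
  8. pour(A -> B) -> (A=2 B=10)
  9. empty(B) -> (A=2 B=0)
  10. pour(A -> B) -> (A=0 B=2)
Target reached → yes.

Answer: yes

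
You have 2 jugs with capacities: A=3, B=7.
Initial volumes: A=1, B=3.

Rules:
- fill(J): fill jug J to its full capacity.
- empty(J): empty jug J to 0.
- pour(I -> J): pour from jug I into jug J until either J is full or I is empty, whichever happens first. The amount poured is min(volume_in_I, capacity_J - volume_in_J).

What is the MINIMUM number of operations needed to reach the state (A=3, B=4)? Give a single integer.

BFS from (A=1, B=3). One shortest path:
  1. pour(A -> B) -> (A=0 B=4)
  2. fill(A) -> (A=3 B=4)
Reached target in 2 moves.

Answer: 2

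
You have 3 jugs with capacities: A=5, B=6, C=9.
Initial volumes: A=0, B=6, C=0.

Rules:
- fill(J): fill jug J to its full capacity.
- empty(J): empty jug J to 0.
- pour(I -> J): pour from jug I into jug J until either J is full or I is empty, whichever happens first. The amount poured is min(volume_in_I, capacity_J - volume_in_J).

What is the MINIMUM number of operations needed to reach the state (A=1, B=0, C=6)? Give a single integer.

Answer: 5

Derivation:
BFS from (A=0, B=6, C=0). One shortest path:
  1. pour(B -> A) -> (A=5 B=1 C=0)
  2. empty(A) -> (A=0 B=1 C=0)
  3. pour(B -> A) -> (A=1 B=0 C=0)
  4. fill(B) -> (A=1 B=6 C=0)
  5. pour(B -> C) -> (A=1 B=0 C=6)
Reached target in 5 moves.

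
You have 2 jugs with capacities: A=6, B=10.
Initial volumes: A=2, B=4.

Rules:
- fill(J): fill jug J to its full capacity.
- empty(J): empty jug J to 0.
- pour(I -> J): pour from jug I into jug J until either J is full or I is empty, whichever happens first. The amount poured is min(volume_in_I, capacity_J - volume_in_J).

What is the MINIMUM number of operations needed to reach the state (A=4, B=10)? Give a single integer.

Answer: 3

Derivation:
BFS from (A=2, B=4). One shortest path:
  1. empty(A) -> (A=0 B=4)
  2. pour(B -> A) -> (A=4 B=0)
  3. fill(B) -> (A=4 B=10)
Reached target in 3 moves.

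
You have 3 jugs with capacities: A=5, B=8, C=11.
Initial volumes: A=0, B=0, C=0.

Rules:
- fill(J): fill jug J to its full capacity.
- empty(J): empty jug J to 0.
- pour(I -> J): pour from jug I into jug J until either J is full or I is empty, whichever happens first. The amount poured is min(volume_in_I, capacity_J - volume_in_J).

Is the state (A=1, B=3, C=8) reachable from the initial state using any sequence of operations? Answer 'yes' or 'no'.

Answer: no

Derivation:
BFS explored all 368 reachable states.
Reachable set includes: (0,0,0), (0,0,1), (0,0,2), (0,0,3), (0,0,4), (0,0,5), (0,0,6), (0,0,7), (0,0,8), (0,0,9), (0,0,10), (0,0,11) ...
Target (A=1, B=3, C=8) not in reachable set → no.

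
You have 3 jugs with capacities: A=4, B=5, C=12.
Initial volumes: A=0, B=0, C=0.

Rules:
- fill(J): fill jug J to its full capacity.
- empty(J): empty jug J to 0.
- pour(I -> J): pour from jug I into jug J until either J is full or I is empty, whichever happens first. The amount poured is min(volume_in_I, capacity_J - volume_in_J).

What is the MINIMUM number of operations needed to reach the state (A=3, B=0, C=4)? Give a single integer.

BFS from (A=0, B=0, C=0). One shortest path:
  1. fill(C) -> (A=0 B=0 C=12)
  2. pour(C -> A) -> (A=4 B=0 C=8)
  3. pour(A -> B) -> (A=0 B=4 C=8)
  4. pour(C -> A) -> (A=4 B=4 C=4)
  5. pour(A -> B) -> (A=3 B=5 C=4)
  6. empty(B) -> (A=3 B=0 C=4)
Reached target in 6 moves.

Answer: 6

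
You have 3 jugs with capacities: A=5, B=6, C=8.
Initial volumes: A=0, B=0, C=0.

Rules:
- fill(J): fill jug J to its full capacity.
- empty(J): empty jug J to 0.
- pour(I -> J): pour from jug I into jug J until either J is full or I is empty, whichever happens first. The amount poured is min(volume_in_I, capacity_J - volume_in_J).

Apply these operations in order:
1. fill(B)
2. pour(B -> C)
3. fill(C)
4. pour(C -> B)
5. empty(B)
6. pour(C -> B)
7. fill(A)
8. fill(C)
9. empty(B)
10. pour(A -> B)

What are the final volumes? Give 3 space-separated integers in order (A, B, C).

Step 1: fill(B) -> (A=0 B=6 C=0)
Step 2: pour(B -> C) -> (A=0 B=0 C=6)
Step 3: fill(C) -> (A=0 B=0 C=8)
Step 4: pour(C -> B) -> (A=0 B=6 C=2)
Step 5: empty(B) -> (A=0 B=0 C=2)
Step 6: pour(C -> B) -> (A=0 B=2 C=0)
Step 7: fill(A) -> (A=5 B=2 C=0)
Step 8: fill(C) -> (A=5 B=2 C=8)
Step 9: empty(B) -> (A=5 B=0 C=8)
Step 10: pour(A -> B) -> (A=0 B=5 C=8)

Answer: 0 5 8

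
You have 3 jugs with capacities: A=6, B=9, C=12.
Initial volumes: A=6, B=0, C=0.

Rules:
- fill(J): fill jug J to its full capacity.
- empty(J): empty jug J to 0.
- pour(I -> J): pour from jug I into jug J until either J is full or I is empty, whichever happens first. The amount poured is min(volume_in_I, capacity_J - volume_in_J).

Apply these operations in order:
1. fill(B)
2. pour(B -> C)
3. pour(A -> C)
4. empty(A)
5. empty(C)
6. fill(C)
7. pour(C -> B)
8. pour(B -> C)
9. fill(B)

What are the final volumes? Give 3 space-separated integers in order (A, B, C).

Step 1: fill(B) -> (A=6 B=9 C=0)
Step 2: pour(B -> C) -> (A=6 B=0 C=9)
Step 3: pour(A -> C) -> (A=3 B=0 C=12)
Step 4: empty(A) -> (A=0 B=0 C=12)
Step 5: empty(C) -> (A=0 B=0 C=0)
Step 6: fill(C) -> (A=0 B=0 C=12)
Step 7: pour(C -> B) -> (A=0 B=9 C=3)
Step 8: pour(B -> C) -> (A=0 B=0 C=12)
Step 9: fill(B) -> (A=0 B=9 C=12)

Answer: 0 9 12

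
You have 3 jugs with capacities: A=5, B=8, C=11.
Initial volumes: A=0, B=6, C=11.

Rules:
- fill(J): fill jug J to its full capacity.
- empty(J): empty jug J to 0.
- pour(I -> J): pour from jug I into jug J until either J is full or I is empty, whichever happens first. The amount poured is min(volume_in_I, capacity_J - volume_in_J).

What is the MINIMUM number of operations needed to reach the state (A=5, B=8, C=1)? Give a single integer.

Answer: 4

Derivation:
BFS from (A=0, B=6, C=11). One shortest path:
  1. fill(A) -> (A=5 B=6 C=11)
  2. pour(C -> B) -> (A=5 B=8 C=9)
  3. empty(B) -> (A=5 B=0 C=9)
  4. pour(C -> B) -> (A=5 B=8 C=1)
Reached target in 4 moves.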